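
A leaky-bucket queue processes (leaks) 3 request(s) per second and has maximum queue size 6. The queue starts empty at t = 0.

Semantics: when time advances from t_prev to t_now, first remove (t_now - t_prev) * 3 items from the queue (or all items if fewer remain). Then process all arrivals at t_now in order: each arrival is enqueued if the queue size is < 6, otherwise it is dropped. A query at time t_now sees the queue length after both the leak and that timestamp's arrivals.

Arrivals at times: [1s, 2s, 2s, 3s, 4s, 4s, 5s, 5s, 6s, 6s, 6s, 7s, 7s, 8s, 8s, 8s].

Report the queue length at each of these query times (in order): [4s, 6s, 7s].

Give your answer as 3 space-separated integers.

Queue lengths at query times:
  query t=4s: backlog = 2
  query t=6s: backlog = 3
  query t=7s: backlog = 2

Answer: 2 3 2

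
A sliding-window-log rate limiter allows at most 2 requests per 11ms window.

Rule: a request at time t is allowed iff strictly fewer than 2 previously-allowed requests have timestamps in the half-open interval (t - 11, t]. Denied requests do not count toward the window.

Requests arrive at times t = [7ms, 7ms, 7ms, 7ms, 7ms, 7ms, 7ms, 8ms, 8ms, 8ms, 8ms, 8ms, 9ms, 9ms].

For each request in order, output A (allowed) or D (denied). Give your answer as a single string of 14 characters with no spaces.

Answer: AADDDDDDDDDDDD

Derivation:
Tracking allowed requests in the window:
  req#1 t=7ms: ALLOW
  req#2 t=7ms: ALLOW
  req#3 t=7ms: DENY
  req#4 t=7ms: DENY
  req#5 t=7ms: DENY
  req#6 t=7ms: DENY
  req#7 t=7ms: DENY
  req#8 t=8ms: DENY
  req#9 t=8ms: DENY
  req#10 t=8ms: DENY
  req#11 t=8ms: DENY
  req#12 t=8ms: DENY
  req#13 t=9ms: DENY
  req#14 t=9ms: DENY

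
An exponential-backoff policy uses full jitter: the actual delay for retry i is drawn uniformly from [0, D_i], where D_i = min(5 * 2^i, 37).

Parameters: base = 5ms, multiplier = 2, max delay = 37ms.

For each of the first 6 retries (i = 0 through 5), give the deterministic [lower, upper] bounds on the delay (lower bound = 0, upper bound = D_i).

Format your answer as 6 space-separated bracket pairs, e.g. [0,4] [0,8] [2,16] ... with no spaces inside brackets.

Computing bounds per retry:
  i=0: D_i=min(5*2^0,37)=5, bounds=[0,5]
  i=1: D_i=min(5*2^1,37)=10, bounds=[0,10]
  i=2: D_i=min(5*2^2,37)=20, bounds=[0,20]
  i=3: D_i=min(5*2^3,37)=37, bounds=[0,37]
  i=4: D_i=min(5*2^4,37)=37, bounds=[0,37]
  i=5: D_i=min(5*2^5,37)=37, bounds=[0,37]

Answer: [0,5] [0,10] [0,20] [0,37] [0,37] [0,37]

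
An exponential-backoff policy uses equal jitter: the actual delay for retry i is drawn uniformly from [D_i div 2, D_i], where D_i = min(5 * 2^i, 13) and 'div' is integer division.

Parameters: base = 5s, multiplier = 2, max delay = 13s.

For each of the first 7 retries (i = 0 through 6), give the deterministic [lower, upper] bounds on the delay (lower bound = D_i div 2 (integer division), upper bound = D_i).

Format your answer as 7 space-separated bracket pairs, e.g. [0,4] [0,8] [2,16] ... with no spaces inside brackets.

Answer: [2,5] [5,10] [6,13] [6,13] [6,13] [6,13] [6,13]

Derivation:
Computing bounds per retry:
  i=0: D_i=min(5*2^0,13)=5, bounds=[2,5]
  i=1: D_i=min(5*2^1,13)=10, bounds=[5,10]
  i=2: D_i=min(5*2^2,13)=13, bounds=[6,13]
  i=3: D_i=min(5*2^3,13)=13, bounds=[6,13]
  i=4: D_i=min(5*2^4,13)=13, bounds=[6,13]
  i=5: D_i=min(5*2^5,13)=13, bounds=[6,13]
  i=6: D_i=min(5*2^6,13)=13, bounds=[6,13]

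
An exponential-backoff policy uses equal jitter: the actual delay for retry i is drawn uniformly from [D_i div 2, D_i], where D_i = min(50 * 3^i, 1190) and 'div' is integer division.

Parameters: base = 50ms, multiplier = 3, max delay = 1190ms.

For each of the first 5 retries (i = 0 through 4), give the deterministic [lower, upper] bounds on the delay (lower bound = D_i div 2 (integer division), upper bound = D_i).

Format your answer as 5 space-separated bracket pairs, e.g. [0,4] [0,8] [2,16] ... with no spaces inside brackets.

Answer: [25,50] [75,150] [225,450] [595,1190] [595,1190]

Derivation:
Computing bounds per retry:
  i=0: D_i=min(50*3^0,1190)=50, bounds=[25,50]
  i=1: D_i=min(50*3^1,1190)=150, bounds=[75,150]
  i=2: D_i=min(50*3^2,1190)=450, bounds=[225,450]
  i=3: D_i=min(50*3^3,1190)=1190, bounds=[595,1190]
  i=4: D_i=min(50*3^4,1190)=1190, bounds=[595,1190]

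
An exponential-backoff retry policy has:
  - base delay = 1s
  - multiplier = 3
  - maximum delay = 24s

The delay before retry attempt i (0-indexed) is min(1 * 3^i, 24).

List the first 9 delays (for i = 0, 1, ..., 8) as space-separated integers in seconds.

Answer: 1 3 9 24 24 24 24 24 24

Derivation:
Computing each delay:
  i=0: min(1*3^0, 24) = 1
  i=1: min(1*3^1, 24) = 3
  i=2: min(1*3^2, 24) = 9
  i=3: min(1*3^3, 24) = 24
  i=4: min(1*3^4, 24) = 24
  i=5: min(1*3^5, 24) = 24
  i=6: min(1*3^6, 24) = 24
  i=7: min(1*3^7, 24) = 24
  i=8: min(1*3^8, 24) = 24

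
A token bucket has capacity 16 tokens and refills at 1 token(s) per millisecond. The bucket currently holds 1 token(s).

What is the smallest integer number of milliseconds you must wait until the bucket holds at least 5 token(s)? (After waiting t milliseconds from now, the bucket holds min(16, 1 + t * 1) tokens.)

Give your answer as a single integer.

Answer: 4

Derivation:
Need 1 + t * 1 >= 5, so t >= 4/1.
Smallest integer t = ceil(4/1) = 4.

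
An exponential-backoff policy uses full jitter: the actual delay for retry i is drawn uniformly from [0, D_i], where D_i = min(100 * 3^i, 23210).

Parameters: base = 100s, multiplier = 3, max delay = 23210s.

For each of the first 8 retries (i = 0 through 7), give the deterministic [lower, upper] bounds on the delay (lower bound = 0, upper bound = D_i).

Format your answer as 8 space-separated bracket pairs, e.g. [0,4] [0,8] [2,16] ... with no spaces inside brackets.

Answer: [0,100] [0,300] [0,900] [0,2700] [0,8100] [0,23210] [0,23210] [0,23210]

Derivation:
Computing bounds per retry:
  i=0: D_i=min(100*3^0,23210)=100, bounds=[0,100]
  i=1: D_i=min(100*3^1,23210)=300, bounds=[0,300]
  i=2: D_i=min(100*3^2,23210)=900, bounds=[0,900]
  i=3: D_i=min(100*3^3,23210)=2700, bounds=[0,2700]
  i=4: D_i=min(100*3^4,23210)=8100, bounds=[0,8100]
  i=5: D_i=min(100*3^5,23210)=23210, bounds=[0,23210]
  i=6: D_i=min(100*3^6,23210)=23210, bounds=[0,23210]
  i=7: D_i=min(100*3^7,23210)=23210, bounds=[0,23210]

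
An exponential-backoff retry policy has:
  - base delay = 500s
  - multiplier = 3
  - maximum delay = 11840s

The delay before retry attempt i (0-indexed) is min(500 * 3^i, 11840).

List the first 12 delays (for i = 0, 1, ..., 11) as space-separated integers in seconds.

Computing each delay:
  i=0: min(500*3^0, 11840) = 500
  i=1: min(500*3^1, 11840) = 1500
  i=2: min(500*3^2, 11840) = 4500
  i=3: min(500*3^3, 11840) = 11840
  i=4: min(500*3^4, 11840) = 11840
  i=5: min(500*3^5, 11840) = 11840
  i=6: min(500*3^6, 11840) = 11840
  i=7: min(500*3^7, 11840) = 11840
  i=8: min(500*3^8, 11840) = 11840
  i=9: min(500*3^9, 11840) = 11840
  i=10: min(500*3^10, 11840) = 11840
  i=11: min(500*3^11, 11840) = 11840

Answer: 500 1500 4500 11840 11840 11840 11840 11840 11840 11840 11840 11840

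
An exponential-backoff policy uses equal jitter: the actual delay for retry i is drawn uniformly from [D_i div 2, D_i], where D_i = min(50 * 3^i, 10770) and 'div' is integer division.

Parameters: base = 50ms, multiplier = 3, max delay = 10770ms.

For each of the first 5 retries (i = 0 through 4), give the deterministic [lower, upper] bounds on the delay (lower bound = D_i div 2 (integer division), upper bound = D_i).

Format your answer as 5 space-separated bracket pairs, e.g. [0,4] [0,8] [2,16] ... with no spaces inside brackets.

Answer: [25,50] [75,150] [225,450] [675,1350] [2025,4050]

Derivation:
Computing bounds per retry:
  i=0: D_i=min(50*3^0,10770)=50, bounds=[25,50]
  i=1: D_i=min(50*3^1,10770)=150, bounds=[75,150]
  i=2: D_i=min(50*3^2,10770)=450, bounds=[225,450]
  i=3: D_i=min(50*3^3,10770)=1350, bounds=[675,1350]
  i=4: D_i=min(50*3^4,10770)=4050, bounds=[2025,4050]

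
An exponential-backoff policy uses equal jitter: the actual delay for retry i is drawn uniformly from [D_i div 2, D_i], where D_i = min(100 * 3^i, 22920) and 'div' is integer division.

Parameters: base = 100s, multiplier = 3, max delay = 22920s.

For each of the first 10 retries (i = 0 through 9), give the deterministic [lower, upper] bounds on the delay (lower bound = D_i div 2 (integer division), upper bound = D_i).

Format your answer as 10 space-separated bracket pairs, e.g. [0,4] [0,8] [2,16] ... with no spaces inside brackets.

Answer: [50,100] [150,300] [450,900] [1350,2700] [4050,8100] [11460,22920] [11460,22920] [11460,22920] [11460,22920] [11460,22920]

Derivation:
Computing bounds per retry:
  i=0: D_i=min(100*3^0,22920)=100, bounds=[50,100]
  i=1: D_i=min(100*3^1,22920)=300, bounds=[150,300]
  i=2: D_i=min(100*3^2,22920)=900, bounds=[450,900]
  i=3: D_i=min(100*3^3,22920)=2700, bounds=[1350,2700]
  i=4: D_i=min(100*3^4,22920)=8100, bounds=[4050,8100]
  i=5: D_i=min(100*3^5,22920)=22920, bounds=[11460,22920]
  i=6: D_i=min(100*3^6,22920)=22920, bounds=[11460,22920]
  i=7: D_i=min(100*3^7,22920)=22920, bounds=[11460,22920]
  i=8: D_i=min(100*3^8,22920)=22920, bounds=[11460,22920]
  i=9: D_i=min(100*3^9,22920)=22920, bounds=[11460,22920]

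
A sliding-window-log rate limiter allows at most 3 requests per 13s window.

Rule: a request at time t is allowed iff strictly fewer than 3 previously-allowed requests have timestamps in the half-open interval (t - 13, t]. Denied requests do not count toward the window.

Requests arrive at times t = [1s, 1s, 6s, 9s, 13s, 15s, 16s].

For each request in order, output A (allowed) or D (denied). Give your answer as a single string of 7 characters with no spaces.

Answer: AAADDAA

Derivation:
Tracking allowed requests in the window:
  req#1 t=1s: ALLOW
  req#2 t=1s: ALLOW
  req#3 t=6s: ALLOW
  req#4 t=9s: DENY
  req#5 t=13s: DENY
  req#6 t=15s: ALLOW
  req#7 t=16s: ALLOW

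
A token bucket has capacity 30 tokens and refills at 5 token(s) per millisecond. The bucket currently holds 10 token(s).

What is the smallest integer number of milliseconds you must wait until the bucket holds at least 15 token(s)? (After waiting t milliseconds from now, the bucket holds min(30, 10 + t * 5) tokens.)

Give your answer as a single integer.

Need 10 + t * 5 >= 15, so t >= 5/5.
Smallest integer t = ceil(5/5) = 1.

Answer: 1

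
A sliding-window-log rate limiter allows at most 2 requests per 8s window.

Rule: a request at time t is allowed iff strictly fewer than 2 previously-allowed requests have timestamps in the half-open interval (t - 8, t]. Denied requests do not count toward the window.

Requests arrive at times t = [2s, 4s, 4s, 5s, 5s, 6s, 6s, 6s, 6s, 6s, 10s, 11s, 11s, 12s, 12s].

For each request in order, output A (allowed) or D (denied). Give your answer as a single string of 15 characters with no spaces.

Answer: AADDDDDDDDADDAD

Derivation:
Tracking allowed requests in the window:
  req#1 t=2s: ALLOW
  req#2 t=4s: ALLOW
  req#3 t=4s: DENY
  req#4 t=5s: DENY
  req#5 t=5s: DENY
  req#6 t=6s: DENY
  req#7 t=6s: DENY
  req#8 t=6s: DENY
  req#9 t=6s: DENY
  req#10 t=6s: DENY
  req#11 t=10s: ALLOW
  req#12 t=11s: DENY
  req#13 t=11s: DENY
  req#14 t=12s: ALLOW
  req#15 t=12s: DENY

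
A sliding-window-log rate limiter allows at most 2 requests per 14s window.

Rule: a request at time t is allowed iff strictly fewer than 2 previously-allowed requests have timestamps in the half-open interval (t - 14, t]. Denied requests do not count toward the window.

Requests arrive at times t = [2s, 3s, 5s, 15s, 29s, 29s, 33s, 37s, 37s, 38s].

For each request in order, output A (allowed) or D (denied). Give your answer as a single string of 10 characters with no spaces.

Answer: AADDAADDDD

Derivation:
Tracking allowed requests in the window:
  req#1 t=2s: ALLOW
  req#2 t=3s: ALLOW
  req#3 t=5s: DENY
  req#4 t=15s: DENY
  req#5 t=29s: ALLOW
  req#6 t=29s: ALLOW
  req#7 t=33s: DENY
  req#8 t=37s: DENY
  req#9 t=37s: DENY
  req#10 t=38s: DENY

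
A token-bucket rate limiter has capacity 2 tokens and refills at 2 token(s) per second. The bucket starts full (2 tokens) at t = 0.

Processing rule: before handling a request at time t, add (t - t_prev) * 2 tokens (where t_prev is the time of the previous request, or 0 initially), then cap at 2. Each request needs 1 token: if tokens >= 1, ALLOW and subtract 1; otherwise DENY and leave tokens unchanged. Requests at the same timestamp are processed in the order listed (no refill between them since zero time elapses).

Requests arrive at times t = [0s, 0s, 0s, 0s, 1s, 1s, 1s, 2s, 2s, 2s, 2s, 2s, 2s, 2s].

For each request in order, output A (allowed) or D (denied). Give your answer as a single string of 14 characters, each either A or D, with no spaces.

Simulating step by step:
  req#1 t=0s: ALLOW
  req#2 t=0s: ALLOW
  req#3 t=0s: DENY
  req#4 t=0s: DENY
  req#5 t=1s: ALLOW
  req#6 t=1s: ALLOW
  req#7 t=1s: DENY
  req#8 t=2s: ALLOW
  req#9 t=2s: ALLOW
  req#10 t=2s: DENY
  req#11 t=2s: DENY
  req#12 t=2s: DENY
  req#13 t=2s: DENY
  req#14 t=2s: DENY

Answer: AADDAADAADDDDD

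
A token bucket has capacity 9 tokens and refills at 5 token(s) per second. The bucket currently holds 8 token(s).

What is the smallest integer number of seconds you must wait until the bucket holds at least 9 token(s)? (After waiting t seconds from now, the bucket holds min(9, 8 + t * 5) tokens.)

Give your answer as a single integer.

Answer: 1

Derivation:
Need 8 + t * 5 >= 9, so t >= 1/5.
Smallest integer t = ceil(1/5) = 1.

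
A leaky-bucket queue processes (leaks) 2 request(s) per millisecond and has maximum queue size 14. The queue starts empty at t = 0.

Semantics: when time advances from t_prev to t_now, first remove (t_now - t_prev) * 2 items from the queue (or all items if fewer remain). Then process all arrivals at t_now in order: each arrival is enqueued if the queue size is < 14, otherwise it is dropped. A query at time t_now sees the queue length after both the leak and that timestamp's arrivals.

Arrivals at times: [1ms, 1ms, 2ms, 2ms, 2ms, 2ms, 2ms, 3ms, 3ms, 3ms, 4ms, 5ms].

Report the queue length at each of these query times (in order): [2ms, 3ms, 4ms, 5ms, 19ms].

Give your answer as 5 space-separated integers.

Answer: 5 6 5 4 0

Derivation:
Queue lengths at query times:
  query t=2ms: backlog = 5
  query t=3ms: backlog = 6
  query t=4ms: backlog = 5
  query t=5ms: backlog = 4
  query t=19ms: backlog = 0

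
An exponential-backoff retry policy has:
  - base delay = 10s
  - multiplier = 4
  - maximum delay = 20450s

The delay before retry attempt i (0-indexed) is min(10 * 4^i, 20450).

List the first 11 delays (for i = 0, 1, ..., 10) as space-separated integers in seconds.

Computing each delay:
  i=0: min(10*4^0, 20450) = 10
  i=1: min(10*4^1, 20450) = 40
  i=2: min(10*4^2, 20450) = 160
  i=3: min(10*4^3, 20450) = 640
  i=4: min(10*4^4, 20450) = 2560
  i=5: min(10*4^5, 20450) = 10240
  i=6: min(10*4^6, 20450) = 20450
  i=7: min(10*4^7, 20450) = 20450
  i=8: min(10*4^8, 20450) = 20450
  i=9: min(10*4^9, 20450) = 20450
  i=10: min(10*4^10, 20450) = 20450

Answer: 10 40 160 640 2560 10240 20450 20450 20450 20450 20450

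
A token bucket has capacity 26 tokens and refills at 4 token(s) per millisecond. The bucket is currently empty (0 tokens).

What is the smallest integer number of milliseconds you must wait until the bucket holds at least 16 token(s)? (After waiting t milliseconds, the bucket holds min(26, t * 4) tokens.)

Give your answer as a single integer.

Answer: 4

Derivation:
Need t * 4 >= 16, so t >= 16/4.
Smallest integer t = ceil(16/4) = 4.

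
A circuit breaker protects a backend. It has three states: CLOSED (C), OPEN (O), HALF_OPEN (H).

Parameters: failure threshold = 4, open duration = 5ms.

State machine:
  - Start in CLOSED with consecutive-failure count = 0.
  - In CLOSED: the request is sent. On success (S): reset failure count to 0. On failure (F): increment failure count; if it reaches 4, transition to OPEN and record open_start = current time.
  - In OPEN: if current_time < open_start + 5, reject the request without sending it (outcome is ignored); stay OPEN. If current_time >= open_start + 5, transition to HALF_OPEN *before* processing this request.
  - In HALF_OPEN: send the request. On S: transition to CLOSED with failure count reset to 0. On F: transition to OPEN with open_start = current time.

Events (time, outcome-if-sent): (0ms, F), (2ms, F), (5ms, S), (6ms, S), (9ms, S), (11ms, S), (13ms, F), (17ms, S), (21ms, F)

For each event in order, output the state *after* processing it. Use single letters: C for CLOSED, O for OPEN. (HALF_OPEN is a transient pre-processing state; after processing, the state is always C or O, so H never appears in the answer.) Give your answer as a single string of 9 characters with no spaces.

State after each event:
  event#1 t=0ms outcome=F: state=CLOSED
  event#2 t=2ms outcome=F: state=CLOSED
  event#3 t=5ms outcome=S: state=CLOSED
  event#4 t=6ms outcome=S: state=CLOSED
  event#5 t=9ms outcome=S: state=CLOSED
  event#6 t=11ms outcome=S: state=CLOSED
  event#7 t=13ms outcome=F: state=CLOSED
  event#8 t=17ms outcome=S: state=CLOSED
  event#9 t=21ms outcome=F: state=CLOSED

Answer: CCCCCCCCC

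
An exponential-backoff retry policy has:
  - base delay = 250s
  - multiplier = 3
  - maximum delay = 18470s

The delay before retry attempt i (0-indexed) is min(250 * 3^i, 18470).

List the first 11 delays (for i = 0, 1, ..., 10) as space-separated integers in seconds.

Answer: 250 750 2250 6750 18470 18470 18470 18470 18470 18470 18470

Derivation:
Computing each delay:
  i=0: min(250*3^0, 18470) = 250
  i=1: min(250*3^1, 18470) = 750
  i=2: min(250*3^2, 18470) = 2250
  i=3: min(250*3^3, 18470) = 6750
  i=4: min(250*3^4, 18470) = 18470
  i=5: min(250*3^5, 18470) = 18470
  i=6: min(250*3^6, 18470) = 18470
  i=7: min(250*3^7, 18470) = 18470
  i=8: min(250*3^8, 18470) = 18470
  i=9: min(250*3^9, 18470) = 18470
  i=10: min(250*3^10, 18470) = 18470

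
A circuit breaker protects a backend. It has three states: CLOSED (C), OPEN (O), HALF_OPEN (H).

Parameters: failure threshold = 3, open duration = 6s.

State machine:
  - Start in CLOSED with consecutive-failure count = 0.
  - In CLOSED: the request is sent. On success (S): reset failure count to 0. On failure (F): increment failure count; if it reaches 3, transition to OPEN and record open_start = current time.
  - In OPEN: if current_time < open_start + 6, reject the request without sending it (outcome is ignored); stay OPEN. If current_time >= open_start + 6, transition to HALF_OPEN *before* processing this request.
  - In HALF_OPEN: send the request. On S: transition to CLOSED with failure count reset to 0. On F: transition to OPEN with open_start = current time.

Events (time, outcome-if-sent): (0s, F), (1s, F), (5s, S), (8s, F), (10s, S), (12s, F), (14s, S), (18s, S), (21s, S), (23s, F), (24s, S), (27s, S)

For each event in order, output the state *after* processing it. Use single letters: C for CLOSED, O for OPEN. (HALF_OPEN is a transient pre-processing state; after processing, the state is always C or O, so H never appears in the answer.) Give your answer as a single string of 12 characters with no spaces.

State after each event:
  event#1 t=0s outcome=F: state=CLOSED
  event#2 t=1s outcome=F: state=CLOSED
  event#3 t=5s outcome=S: state=CLOSED
  event#4 t=8s outcome=F: state=CLOSED
  event#5 t=10s outcome=S: state=CLOSED
  event#6 t=12s outcome=F: state=CLOSED
  event#7 t=14s outcome=S: state=CLOSED
  event#8 t=18s outcome=S: state=CLOSED
  event#9 t=21s outcome=S: state=CLOSED
  event#10 t=23s outcome=F: state=CLOSED
  event#11 t=24s outcome=S: state=CLOSED
  event#12 t=27s outcome=S: state=CLOSED

Answer: CCCCCCCCCCCC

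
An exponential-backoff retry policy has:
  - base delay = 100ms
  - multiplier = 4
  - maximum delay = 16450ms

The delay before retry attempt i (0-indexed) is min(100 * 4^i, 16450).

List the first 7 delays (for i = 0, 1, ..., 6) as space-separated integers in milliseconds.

Computing each delay:
  i=0: min(100*4^0, 16450) = 100
  i=1: min(100*4^1, 16450) = 400
  i=2: min(100*4^2, 16450) = 1600
  i=3: min(100*4^3, 16450) = 6400
  i=4: min(100*4^4, 16450) = 16450
  i=5: min(100*4^5, 16450) = 16450
  i=6: min(100*4^6, 16450) = 16450

Answer: 100 400 1600 6400 16450 16450 16450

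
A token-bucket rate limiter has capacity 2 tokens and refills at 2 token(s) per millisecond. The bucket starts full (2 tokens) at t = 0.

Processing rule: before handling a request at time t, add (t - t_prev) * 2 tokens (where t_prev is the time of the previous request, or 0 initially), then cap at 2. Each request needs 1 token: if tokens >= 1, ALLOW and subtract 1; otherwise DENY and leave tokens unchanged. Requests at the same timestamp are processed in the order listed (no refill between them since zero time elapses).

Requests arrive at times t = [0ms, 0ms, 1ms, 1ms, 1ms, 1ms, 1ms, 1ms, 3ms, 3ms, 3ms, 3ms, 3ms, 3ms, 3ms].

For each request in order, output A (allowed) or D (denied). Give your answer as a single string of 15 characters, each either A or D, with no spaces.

Answer: AAAADDDDAADDDDD

Derivation:
Simulating step by step:
  req#1 t=0ms: ALLOW
  req#2 t=0ms: ALLOW
  req#3 t=1ms: ALLOW
  req#4 t=1ms: ALLOW
  req#5 t=1ms: DENY
  req#6 t=1ms: DENY
  req#7 t=1ms: DENY
  req#8 t=1ms: DENY
  req#9 t=3ms: ALLOW
  req#10 t=3ms: ALLOW
  req#11 t=3ms: DENY
  req#12 t=3ms: DENY
  req#13 t=3ms: DENY
  req#14 t=3ms: DENY
  req#15 t=3ms: DENY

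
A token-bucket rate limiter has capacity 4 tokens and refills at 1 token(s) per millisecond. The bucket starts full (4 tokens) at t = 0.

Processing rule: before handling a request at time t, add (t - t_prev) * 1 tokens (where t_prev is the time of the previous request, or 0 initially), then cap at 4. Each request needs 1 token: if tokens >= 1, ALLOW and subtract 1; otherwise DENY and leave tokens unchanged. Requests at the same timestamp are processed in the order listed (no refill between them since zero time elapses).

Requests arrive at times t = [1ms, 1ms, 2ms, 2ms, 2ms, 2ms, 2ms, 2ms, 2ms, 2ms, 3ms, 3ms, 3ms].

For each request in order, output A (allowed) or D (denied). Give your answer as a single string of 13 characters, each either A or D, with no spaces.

Simulating step by step:
  req#1 t=1ms: ALLOW
  req#2 t=1ms: ALLOW
  req#3 t=2ms: ALLOW
  req#4 t=2ms: ALLOW
  req#5 t=2ms: ALLOW
  req#6 t=2ms: DENY
  req#7 t=2ms: DENY
  req#8 t=2ms: DENY
  req#9 t=2ms: DENY
  req#10 t=2ms: DENY
  req#11 t=3ms: ALLOW
  req#12 t=3ms: DENY
  req#13 t=3ms: DENY

Answer: AAAAADDDDDADD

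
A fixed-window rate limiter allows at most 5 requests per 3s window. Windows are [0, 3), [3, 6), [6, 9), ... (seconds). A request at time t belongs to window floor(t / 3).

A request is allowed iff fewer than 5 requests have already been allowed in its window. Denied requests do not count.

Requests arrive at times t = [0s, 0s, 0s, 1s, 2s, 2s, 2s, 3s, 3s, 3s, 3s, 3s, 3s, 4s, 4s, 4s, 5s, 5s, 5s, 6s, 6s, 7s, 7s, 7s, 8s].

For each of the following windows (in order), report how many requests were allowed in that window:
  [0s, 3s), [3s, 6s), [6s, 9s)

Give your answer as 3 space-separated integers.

Processing requests:
  req#1 t=0s (window 0): ALLOW
  req#2 t=0s (window 0): ALLOW
  req#3 t=0s (window 0): ALLOW
  req#4 t=1s (window 0): ALLOW
  req#5 t=2s (window 0): ALLOW
  req#6 t=2s (window 0): DENY
  req#7 t=2s (window 0): DENY
  req#8 t=3s (window 1): ALLOW
  req#9 t=3s (window 1): ALLOW
  req#10 t=3s (window 1): ALLOW
  req#11 t=3s (window 1): ALLOW
  req#12 t=3s (window 1): ALLOW
  req#13 t=3s (window 1): DENY
  req#14 t=4s (window 1): DENY
  req#15 t=4s (window 1): DENY
  req#16 t=4s (window 1): DENY
  req#17 t=5s (window 1): DENY
  req#18 t=5s (window 1): DENY
  req#19 t=5s (window 1): DENY
  req#20 t=6s (window 2): ALLOW
  req#21 t=6s (window 2): ALLOW
  req#22 t=7s (window 2): ALLOW
  req#23 t=7s (window 2): ALLOW
  req#24 t=7s (window 2): ALLOW
  req#25 t=8s (window 2): DENY

Allowed counts by window: 5 5 5

Answer: 5 5 5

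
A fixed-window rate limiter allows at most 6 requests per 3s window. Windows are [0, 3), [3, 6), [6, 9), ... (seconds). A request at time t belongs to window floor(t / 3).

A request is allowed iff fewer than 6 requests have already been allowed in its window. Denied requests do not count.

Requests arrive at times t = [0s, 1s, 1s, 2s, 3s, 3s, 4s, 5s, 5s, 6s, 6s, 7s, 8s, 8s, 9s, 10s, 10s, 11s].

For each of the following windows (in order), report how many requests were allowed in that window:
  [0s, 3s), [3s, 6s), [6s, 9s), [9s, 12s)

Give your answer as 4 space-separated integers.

Processing requests:
  req#1 t=0s (window 0): ALLOW
  req#2 t=1s (window 0): ALLOW
  req#3 t=1s (window 0): ALLOW
  req#4 t=2s (window 0): ALLOW
  req#5 t=3s (window 1): ALLOW
  req#6 t=3s (window 1): ALLOW
  req#7 t=4s (window 1): ALLOW
  req#8 t=5s (window 1): ALLOW
  req#9 t=5s (window 1): ALLOW
  req#10 t=6s (window 2): ALLOW
  req#11 t=6s (window 2): ALLOW
  req#12 t=7s (window 2): ALLOW
  req#13 t=8s (window 2): ALLOW
  req#14 t=8s (window 2): ALLOW
  req#15 t=9s (window 3): ALLOW
  req#16 t=10s (window 3): ALLOW
  req#17 t=10s (window 3): ALLOW
  req#18 t=11s (window 3): ALLOW

Allowed counts by window: 4 5 5 4

Answer: 4 5 5 4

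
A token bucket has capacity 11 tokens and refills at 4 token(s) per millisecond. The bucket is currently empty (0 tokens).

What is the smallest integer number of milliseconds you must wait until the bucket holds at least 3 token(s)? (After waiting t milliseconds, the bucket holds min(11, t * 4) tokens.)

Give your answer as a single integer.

Answer: 1

Derivation:
Need t * 4 >= 3, so t >= 3/4.
Smallest integer t = ceil(3/4) = 1.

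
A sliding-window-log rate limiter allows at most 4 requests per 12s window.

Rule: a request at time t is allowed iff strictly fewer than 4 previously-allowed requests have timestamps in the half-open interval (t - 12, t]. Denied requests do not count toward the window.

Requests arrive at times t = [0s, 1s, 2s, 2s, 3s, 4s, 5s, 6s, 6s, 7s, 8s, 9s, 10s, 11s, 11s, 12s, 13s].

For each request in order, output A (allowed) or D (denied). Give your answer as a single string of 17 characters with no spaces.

Answer: AAAADDDDDDDDDDDAA

Derivation:
Tracking allowed requests in the window:
  req#1 t=0s: ALLOW
  req#2 t=1s: ALLOW
  req#3 t=2s: ALLOW
  req#4 t=2s: ALLOW
  req#5 t=3s: DENY
  req#6 t=4s: DENY
  req#7 t=5s: DENY
  req#8 t=6s: DENY
  req#9 t=6s: DENY
  req#10 t=7s: DENY
  req#11 t=8s: DENY
  req#12 t=9s: DENY
  req#13 t=10s: DENY
  req#14 t=11s: DENY
  req#15 t=11s: DENY
  req#16 t=12s: ALLOW
  req#17 t=13s: ALLOW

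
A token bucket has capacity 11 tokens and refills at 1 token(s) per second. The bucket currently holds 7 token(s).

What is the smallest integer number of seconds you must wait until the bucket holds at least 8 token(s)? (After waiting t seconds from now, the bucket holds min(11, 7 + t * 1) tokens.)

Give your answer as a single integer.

Need 7 + t * 1 >= 8, so t >= 1/1.
Smallest integer t = ceil(1/1) = 1.

Answer: 1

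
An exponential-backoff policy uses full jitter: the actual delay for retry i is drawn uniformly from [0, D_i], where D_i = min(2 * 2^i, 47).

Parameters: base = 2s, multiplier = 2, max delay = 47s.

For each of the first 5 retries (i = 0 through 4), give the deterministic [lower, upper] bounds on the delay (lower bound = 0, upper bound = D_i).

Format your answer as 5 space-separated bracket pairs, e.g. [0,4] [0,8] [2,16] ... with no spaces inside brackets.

Computing bounds per retry:
  i=0: D_i=min(2*2^0,47)=2, bounds=[0,2]
  i=1: D_i=min(2*2^1,47)=4, bounds=[0,4]
  i=2: D_i=min(2*2^2,47)=8, bounds=[0,8]
  i=3: D_i=min(2*2^3,47)=16, bounds=[0,16]
  i=4: D_i=min(2*2^4,47)=32, bounds=[0,32]

Answer: [0,2] [0,4] [0,8] [0,16] [0,32]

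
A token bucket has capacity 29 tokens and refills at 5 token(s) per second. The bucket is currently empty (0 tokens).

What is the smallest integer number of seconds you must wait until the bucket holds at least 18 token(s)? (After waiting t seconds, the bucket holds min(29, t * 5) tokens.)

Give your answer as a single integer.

Answer: 4

Derivation:
Need t * 5 >= 18, so t >= 18/5.
Smallest integer t = ceil(18/5) = 4.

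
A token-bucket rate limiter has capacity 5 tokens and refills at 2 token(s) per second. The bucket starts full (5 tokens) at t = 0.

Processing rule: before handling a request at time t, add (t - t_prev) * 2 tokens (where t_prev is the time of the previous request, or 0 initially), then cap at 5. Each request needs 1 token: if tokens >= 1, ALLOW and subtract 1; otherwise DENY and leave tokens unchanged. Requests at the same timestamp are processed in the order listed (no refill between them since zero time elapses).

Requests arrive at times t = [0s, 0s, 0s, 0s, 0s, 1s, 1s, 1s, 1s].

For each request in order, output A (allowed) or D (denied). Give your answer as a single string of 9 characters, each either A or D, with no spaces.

Simulating step by step:
  req#1 t=0s: ALLOW
  req#2 t=0s: ALLOW
  req#3 t=0s: ALLOW
  req#4 t=0s: ALLOW
  req#5 t=0s: ALLOW
  req#6 t=1s: ALLOW
  req#7 t=1s: ALLOW
  req#8 t=1s: DENY
  req#9 t=1s: DENY

Answer: AAAAAAADD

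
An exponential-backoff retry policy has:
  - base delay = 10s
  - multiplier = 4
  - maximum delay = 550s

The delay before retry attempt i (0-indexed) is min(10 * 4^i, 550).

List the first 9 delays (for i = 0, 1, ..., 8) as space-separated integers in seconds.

Computing each delay:
  i=0: min(10*4^0, 550) = 10
  i=1: min(10*4^1, 550) = 40
  i=2: min(10*4^2, 550) = 160
  i=3: min(10*4^3, 550) = 550
  i=4: min(10*4^4, 550) = 550
  i=5: min(10*4^5, 550) = 550
  i=6: min(10*4^6, 550) = 550
  i=7: min(10*4^7, 550) = 550
  i=8: min(10*4^8, 550) = 550

Answer: 10 40 160 550 550 550 550 550 550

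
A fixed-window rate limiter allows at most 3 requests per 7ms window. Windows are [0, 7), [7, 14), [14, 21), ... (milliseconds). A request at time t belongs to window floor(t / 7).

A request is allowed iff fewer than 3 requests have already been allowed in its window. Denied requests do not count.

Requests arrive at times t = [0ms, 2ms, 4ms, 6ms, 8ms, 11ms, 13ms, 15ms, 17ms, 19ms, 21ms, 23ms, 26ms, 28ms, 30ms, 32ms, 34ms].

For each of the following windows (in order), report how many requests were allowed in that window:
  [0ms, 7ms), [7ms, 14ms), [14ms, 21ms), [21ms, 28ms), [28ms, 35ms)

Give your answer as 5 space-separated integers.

Processing requests:
  req#1 t=0ms (window 0): ALLOW
  req#2 t=2ms (window 0): ALLOW
  req#3 t=4ms (window 0): ALLOW
  req#4 t=6ms (window 0): DENY
  req#5 t=8ms (window 1): ALLOW
  req#6 t=11ms (window 1): ALLOW
  req#7 t=13ms (window 1): ALLOW
  req#8 t=15ms (window 2): ALLOW
  req#9 t=17ms (window 2): ALLOW
  req#10 t=19ms (window 2): ALLOW
  req#11 t=21ms (window 3): ALLOW
  req#12 t=23ms (window 3): ALLOW
  req#13 t=26ms (window 3): ALLOW
  req#14 t=28ms (window 4): ALLOW
  req#15 t=30ms (window 4): ALLOW
  req#16 t=32ms (window 4): ALLOW
  req#17 t=34ms (window 4): DENY

Allowed counts by window: 3 3 3 3 3

Answer: 3 3 3 3 3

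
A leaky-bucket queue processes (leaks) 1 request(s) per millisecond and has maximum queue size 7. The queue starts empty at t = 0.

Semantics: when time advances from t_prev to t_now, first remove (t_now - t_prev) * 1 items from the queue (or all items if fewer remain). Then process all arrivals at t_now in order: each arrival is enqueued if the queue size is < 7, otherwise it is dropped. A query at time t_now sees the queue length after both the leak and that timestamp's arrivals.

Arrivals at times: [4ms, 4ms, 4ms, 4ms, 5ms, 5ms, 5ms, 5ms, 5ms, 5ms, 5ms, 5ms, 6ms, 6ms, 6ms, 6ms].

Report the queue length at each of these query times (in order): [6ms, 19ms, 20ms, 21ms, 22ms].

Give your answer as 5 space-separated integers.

Answer: 7 0 0 0 0

Derivation:
Queue lengths at query times:
  query t=6ms: backlog = 7
  query t=19ms: backlog = 0
  query t=20ms: backlog = 0
  query t=21ms: backlog = 0
  query t=22ms: backlog = 0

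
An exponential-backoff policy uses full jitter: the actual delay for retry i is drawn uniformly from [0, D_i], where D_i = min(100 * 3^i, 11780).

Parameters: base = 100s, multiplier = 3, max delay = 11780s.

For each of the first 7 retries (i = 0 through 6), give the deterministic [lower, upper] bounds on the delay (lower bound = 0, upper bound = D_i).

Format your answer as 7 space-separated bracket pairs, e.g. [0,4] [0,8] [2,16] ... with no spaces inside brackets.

Computing bounds per retry:
  i=0: D_i=min(100*3^0,11780)=100, bounds=[0,100]
  i=1: D_i=min(100*3^1,11780)=300, bounds=[0,300]
  i=2: D_i=min(100*3^2,11780)=900, bounds=[0,900]
  i=3: D_i=min(100*3^3,11780)=2700, bounds=[0,2700]
  i=4: D_i=min(100*3^4,11780)=8100, bounds=[0,8100]
  i=5: D_i=min(100*3^5,11780)=11780, bounds=[0,11780]
  i=6: D_i=min(100*3^6,11780)=11780, bounds=[0,11780]

Answer: [0,100] [0,300] [0,900] [0,2700] [0,8100] [0,11780] [0,11780]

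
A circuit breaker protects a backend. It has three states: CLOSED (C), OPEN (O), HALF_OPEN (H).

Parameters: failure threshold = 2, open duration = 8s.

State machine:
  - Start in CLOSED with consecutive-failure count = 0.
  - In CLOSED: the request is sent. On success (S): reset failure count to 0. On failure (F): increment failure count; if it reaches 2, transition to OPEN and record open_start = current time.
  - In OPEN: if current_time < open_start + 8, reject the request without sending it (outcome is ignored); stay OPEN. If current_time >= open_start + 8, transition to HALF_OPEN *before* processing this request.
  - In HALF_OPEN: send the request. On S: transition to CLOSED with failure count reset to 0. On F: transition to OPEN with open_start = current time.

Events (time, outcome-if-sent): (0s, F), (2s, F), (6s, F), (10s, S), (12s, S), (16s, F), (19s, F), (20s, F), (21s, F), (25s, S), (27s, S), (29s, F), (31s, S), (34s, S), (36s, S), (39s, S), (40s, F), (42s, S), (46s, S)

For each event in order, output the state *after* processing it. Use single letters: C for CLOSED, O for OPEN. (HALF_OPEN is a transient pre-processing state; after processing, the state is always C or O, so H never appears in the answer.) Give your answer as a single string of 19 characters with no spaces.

Answer: COOCCCOOOOCCCCCCCCC

Derivation:
State after each event:
  event#1 t=0s outcome=F: state=CLOSED
  event#2 t=2s outcome=F: state=OPEN
  event#3 t=6s outcome=F: state=OPEN
  event#4 t=10s outcome=S: state=CLOSED
  event#5 t=12s outcome=S: state=CLOSED
  event#6 t=16s outcome=F: state=CLOSED
  event#7 t=19s outcome=F: state=OPEN
  event#8 t=20s outcome=F: state=OPEN
  event#9 t=21s outcome=F: state=OPEN
  event#10 t=25s outcome=S: state=OPEN
  event#11 t=27s outcome=S: state=CLOSED
  event#12 t=29s outcome=F: state=CLOSED
  event#13 t=31s outcome=S: state=CLOSED
  event#14 t=34s outcome=S: state=CLOSED
  event#15 t=36s outcome=S: state=CLOSED
  event#16 t=39s outcome=S: state=CLOSED
  event#17 t=40s outcome=F: state=CLOSED
  event#18 t=42s outcome=S: state=CLOSED
  event#19 t=46s outcome=S: state=CLOSED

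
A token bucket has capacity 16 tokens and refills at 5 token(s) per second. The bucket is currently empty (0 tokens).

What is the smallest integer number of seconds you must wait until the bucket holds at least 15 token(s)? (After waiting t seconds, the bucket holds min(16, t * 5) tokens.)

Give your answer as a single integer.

Need t * 5 >= 15, so t >= 15/5.
Smallest integer t = ceil(15/5) = 3.

Answer: 3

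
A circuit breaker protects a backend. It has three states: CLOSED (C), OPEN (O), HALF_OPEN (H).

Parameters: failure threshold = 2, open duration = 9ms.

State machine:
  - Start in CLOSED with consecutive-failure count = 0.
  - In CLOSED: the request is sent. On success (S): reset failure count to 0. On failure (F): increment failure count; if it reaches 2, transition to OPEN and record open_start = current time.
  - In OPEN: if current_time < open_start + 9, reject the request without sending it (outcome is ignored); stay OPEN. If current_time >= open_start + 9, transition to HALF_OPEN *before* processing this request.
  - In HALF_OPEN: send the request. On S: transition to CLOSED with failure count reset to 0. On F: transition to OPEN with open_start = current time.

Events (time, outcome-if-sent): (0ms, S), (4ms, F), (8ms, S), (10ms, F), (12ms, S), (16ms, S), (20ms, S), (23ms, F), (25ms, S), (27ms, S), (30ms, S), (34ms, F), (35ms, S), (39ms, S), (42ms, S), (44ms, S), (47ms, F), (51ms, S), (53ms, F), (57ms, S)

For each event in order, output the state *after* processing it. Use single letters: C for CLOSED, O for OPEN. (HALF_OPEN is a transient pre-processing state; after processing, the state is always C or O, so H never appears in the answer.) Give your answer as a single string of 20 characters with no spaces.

State after each event:
  event#1 t=0ms outcome=S: state=CLOSED
  event#2 t=4ms outcome=F: state=CLOSED
  event#3 t=8ms outcome=S: state=CLOSED
  event#4 t=10ms outcome=F: state=CLOSED
  event#5 t=12ms outcome=S: state=CLOSED
  event#6 t=16ms outcome=S: state=CLOSED
  event#7 t=20ms outcome=S: state=CLOSED
  event#8 t=23ms outcome=F: state=CLOSED
  event#9 t=25ms outcome=S: state=CLOSED
  event#10 t=27ms outcome=S: state=CLOSED
  event#11 t=30ms outcome=S: state=CLOSED
  event#12 t=34ms outcome=F: state=CLOSED
  event#13 t=35ms outcome=S: state=CLOSED
  event#14 t=39ms outcome=S: state=CLOSED
  event#15 t=42ms outcome=S: state=CLOSED
  event#16 t=44ms outcome=S: state=CLOSED
  event#17 t=47ms outcome=F: state=CLOSED
  event#18 t=51ms outcome=S: state=CLOSED
  event#19 t=53ms outcome=F: state=CLOSED
  event#20 t=57ms outcome=S: state=CLOSED

Answer: CCCCCCCCCCCCCCCCCCCC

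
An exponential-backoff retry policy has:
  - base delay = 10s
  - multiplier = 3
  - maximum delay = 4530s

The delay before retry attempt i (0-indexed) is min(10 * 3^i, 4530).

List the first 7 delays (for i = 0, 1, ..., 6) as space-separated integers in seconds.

Computing each delay:
  i=0: min(10*3^0, 4530) = 10
  i=1: min(10*3^1, 4530) = 30
  i=2: min(10*3^2, 4530) = 90
  i=3: min(10*3^3, 4530) = 270
  i=4: min(10*3^4, 4530) = 810
  i=5: min(10*3^5, 4530) = 2430
  i=6: min(10*3^6, 4530) = 4530

Answer: 10 30 90 270 810 2430 4530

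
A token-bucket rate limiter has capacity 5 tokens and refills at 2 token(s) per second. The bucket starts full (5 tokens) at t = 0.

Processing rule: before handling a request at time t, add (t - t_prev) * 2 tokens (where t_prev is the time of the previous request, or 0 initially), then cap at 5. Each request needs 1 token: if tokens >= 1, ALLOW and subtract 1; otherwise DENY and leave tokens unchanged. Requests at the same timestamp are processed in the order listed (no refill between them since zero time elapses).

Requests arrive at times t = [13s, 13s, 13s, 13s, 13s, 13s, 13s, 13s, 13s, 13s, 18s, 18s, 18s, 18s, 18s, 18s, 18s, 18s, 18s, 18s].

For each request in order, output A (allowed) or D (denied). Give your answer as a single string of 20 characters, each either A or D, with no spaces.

Simulating step by step:
  req#1 t=13s: ALLOW
  req#2 t=13s: ALLOW
  req#3 t=13s: ALLOW
  req#4 t=13s: ALLOW
  req#5 t=13s: ALLOW
  req#6 t=13s: DENY
  req#7 t=13s: DENY
  req#8 t=13s: DENY
  req#9 t=13s: DENY
  req#10 t=13s: DENY
  req#11 t=18s: ALLOW
  req#12 t=18s: ALLOW
  req#13 t=18s: ALLOW
  req#14 t=18s: ALLOW
  req#15 t=18s: ALLOW
  req#16 t=18s: DENY
  req#17 t=18s: DENY
  req#18 t=18s: DENY
  req#19 t=18s: DENY
  req#20 t=18s: DENY

Answer: AAAAADDDDDAAAAADDDDD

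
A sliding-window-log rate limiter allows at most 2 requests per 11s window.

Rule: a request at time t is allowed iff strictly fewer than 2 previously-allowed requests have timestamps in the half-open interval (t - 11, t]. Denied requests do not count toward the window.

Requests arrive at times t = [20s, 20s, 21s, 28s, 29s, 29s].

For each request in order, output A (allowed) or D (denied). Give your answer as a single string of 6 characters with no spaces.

Answer: AADDDD

Derivation:
Tracking allowed requests in the window:
  req#1 t=20s: ALLOW
  req#2 t=20s: ALLOW
  req#3 t=21s: DENY
  req#4 t=28s: DENY
  req#5 t=29s: DENY
  req#6 t=29s: DENY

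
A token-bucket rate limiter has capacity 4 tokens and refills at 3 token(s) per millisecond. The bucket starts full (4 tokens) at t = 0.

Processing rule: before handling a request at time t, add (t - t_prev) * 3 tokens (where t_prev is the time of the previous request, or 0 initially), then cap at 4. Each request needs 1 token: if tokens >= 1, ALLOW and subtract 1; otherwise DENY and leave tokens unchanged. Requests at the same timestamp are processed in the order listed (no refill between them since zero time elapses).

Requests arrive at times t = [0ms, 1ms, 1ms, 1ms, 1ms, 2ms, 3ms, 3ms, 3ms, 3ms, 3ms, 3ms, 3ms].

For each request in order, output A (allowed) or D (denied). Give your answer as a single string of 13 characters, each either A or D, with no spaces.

Simulating step by step:
  req#1 t=0ms: ALLOW
  req#2 t=1ms: ALLOW
  req#3 t=1ms: ALLOW
  req#4 t=1ms: ALLOW
  req#5 t=1ms: ALLOW
  req#6 t=2ms: ALLOW
  req#7 t=3ms: ALLOW
  req#8 t=3ms: ALLOW
  req#9 t=3ms: ALLOW
  req#10 t=3ms: ALLOW
  req#11 t=3ms: DENY
  req#12 t=3ms: DENY
  req#13 t=3ms: DENY

Answer: AAAAAAAAAADDD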